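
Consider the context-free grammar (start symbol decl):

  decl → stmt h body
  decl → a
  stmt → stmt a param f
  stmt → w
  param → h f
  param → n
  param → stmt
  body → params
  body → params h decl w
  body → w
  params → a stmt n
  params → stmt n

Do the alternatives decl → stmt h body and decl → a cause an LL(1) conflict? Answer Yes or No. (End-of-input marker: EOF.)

FIRST(stmt h body) = { w } and FIRST(a) = { a }.
The FIRST sets are disjoint and neither alternative is nullable — no conflict.

No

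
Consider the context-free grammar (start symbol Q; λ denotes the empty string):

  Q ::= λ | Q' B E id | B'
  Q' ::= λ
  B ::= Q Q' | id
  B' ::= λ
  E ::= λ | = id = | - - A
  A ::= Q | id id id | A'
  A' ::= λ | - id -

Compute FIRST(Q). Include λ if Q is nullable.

Q ::= λ contributes λ.
From Q ::= Q' B E id: Q', B, E nullable, take FIRST(Q') ∪ FIRST(B) ∪ FIRST(E) ∪ {id} = { -, =, id }.
From Q ::= B': add FIRST(B') = { λ } (including λ since B' is nullable).
Union: FIRST(Q) = { -, =, id, λ }.

{ -, =, id, λ }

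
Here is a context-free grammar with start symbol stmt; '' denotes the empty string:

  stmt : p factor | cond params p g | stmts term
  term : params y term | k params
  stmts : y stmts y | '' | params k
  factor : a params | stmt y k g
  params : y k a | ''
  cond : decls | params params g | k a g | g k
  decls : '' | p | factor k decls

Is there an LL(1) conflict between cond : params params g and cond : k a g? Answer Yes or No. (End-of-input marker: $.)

FIRST(params params g) = { g, y } and FIRST(k a g) = { k }.
The FIRST sets are disjoint and neither alternative is nullable — no conflict.

No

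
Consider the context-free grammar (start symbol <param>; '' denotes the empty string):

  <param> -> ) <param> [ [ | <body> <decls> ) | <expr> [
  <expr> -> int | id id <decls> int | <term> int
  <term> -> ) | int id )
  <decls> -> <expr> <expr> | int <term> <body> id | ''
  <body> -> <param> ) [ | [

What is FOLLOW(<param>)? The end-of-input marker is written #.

<param> is the start symbol, so # ∈ FOLLOW(<param>).
In <param> -> ) <param> [ [: add FIRST([ [) = { [ }.
In <body> -> <param> ) [: add FIRST() [) = { ) }.
Union: FOLLOW(<param>) = { #, ), [ }.

{ #, ), [ }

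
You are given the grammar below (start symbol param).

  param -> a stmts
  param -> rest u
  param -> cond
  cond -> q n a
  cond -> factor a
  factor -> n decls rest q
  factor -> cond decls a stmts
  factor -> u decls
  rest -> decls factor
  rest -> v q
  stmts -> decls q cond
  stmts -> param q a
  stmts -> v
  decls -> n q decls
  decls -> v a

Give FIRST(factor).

factor -> n decls rest q contributes {n}.
From factor -> cond decls a stmts: add FIRST(cond) = { n, q, u }.
factor -> u decls contributes {u}.
Union: FIRST(factor) = { n, q, u }.

{ n, q, u }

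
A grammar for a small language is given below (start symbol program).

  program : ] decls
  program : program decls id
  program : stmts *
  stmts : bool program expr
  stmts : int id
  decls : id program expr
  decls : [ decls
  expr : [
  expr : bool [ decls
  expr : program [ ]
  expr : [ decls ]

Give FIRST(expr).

{ [, ], bool, int }

expr : [ contributes {[}.
expr : bool [ decls contributes {bool}.
From expr : program [ ]: add FIRST(program) = { ], bool, int }.
expr : [ decls ] contributes {[}.
Union: FIRST(expr) = { [, ], bool, int }.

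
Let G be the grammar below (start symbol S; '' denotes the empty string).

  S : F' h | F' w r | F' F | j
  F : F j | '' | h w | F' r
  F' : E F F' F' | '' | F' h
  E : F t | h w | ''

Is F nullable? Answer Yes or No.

Yes

F has an ''-production, so F ⇒ ''.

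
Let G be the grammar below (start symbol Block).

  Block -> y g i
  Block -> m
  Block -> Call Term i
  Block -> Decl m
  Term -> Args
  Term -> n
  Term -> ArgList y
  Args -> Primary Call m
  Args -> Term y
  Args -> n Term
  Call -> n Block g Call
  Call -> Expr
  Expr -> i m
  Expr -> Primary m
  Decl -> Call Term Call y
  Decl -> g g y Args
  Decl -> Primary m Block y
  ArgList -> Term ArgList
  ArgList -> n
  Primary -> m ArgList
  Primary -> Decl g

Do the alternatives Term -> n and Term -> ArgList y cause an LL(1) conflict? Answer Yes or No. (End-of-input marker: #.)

FIRST(n) = { n } and FIRST(ArgList y) = { g, i, m, n }.
Both contain n, so the two alternatives are not disjoint — LL(1) conflict.

Yes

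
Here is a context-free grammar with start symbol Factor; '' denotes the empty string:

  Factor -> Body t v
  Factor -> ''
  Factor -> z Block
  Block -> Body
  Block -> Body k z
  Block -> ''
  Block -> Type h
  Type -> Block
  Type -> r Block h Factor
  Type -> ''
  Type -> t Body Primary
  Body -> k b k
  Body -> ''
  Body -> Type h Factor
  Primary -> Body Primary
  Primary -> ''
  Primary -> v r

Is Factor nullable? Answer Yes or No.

Factor has an ''-production, so Factor ⇒ ''.

Yes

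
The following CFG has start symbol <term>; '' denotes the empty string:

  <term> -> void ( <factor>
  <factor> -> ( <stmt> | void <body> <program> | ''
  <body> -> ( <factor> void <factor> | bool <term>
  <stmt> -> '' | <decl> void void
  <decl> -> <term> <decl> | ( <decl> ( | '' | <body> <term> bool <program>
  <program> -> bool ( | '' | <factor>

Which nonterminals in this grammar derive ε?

{ <decl>, <factor>, <program>, <stmt> }

Directly nullable (have an ''-production): <factor>, <stmt>, <decl>, <program>.
No other nonterminal has a production whose RHS symbols are all nullable.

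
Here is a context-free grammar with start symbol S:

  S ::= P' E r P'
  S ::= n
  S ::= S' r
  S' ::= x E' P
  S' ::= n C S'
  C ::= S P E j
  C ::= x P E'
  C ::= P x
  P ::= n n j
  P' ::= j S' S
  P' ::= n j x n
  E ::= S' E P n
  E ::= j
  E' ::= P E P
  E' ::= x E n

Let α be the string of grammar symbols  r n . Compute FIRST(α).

r is a terminal; add {r} and stop.

{ r }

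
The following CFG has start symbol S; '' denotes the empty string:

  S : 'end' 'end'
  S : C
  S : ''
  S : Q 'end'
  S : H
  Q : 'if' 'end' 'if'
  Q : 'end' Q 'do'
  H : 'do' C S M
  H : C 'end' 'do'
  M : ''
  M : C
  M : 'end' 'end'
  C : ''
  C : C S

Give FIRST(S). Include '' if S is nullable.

S : 'end' 'end' contributes {'end'}.
From S : C: add FIRST(C) = { 'do', 'end', 'if', '' } (including '' since C is nullable).
S : '' contributes ''.
From S : Q 'end': add FIRST(Q) = { 'end', 'if' }.
From S : H: add FIRST(H) = { 'do', 'end', 'if' }.
Union: FIRST(S) = { 'do', 'end', 'if', '' }.

{ 'do', 'end', 'if', '' }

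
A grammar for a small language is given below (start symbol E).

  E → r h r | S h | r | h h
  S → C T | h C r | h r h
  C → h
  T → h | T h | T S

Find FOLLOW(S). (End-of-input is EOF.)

{ h }

In E → S h: add FIRST(h) = { h }.
In T → T S: S is at the end, add FOLLOW(T) = { h }.
Union: FOLLOW(S) = { h }.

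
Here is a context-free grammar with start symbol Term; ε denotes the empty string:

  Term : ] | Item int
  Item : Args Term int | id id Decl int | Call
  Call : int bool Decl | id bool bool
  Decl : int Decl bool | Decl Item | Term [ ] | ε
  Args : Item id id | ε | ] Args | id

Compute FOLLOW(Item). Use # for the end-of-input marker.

In Term : Item int: add FIRST(int) = { int }.
In Decl : Decl Item: Item is at the end, add FOLLOW(Decl) = { ], bool, id, int }.
In Args : Item id id: add FIRST(id id) = { id }.
Union: FOLLOW(Item) = { ], bool, id, int }.

{ ], bool, id, int }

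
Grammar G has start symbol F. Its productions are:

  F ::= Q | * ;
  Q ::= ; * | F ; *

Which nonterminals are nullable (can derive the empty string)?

{ } (none)

No nonterminal has an empty production or an RHS whose symbols are all nullable.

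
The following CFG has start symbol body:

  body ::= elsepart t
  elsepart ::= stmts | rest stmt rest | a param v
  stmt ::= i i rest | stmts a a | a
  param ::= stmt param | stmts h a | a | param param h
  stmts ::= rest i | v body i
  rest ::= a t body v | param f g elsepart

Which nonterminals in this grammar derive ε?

{ } (none)

No nonterminal has an empty production or an RHS whose symbols are all nullable.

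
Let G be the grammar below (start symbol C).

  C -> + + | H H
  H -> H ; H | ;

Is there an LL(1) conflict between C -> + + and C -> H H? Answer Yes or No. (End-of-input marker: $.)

FIRST(+ +) = { + } and FIRST(H H) = { ; }.
The FIRST sets are disjoint and neither alternative is nullable — no conflict.

No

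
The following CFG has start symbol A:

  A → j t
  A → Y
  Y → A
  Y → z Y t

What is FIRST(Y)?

{ j, z }

From Y → A: add FIRST(A) = { j, z }.
Y → z Y t contributes {z}.
Union: FIRST(Y) = { j, z }.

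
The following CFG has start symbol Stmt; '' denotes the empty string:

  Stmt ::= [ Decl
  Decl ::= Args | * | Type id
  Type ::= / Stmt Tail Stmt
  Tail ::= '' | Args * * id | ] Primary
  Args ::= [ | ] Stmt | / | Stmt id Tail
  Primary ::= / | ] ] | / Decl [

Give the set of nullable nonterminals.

{ Tail }

Directly nullable (have an ''-production): Tail.
No other nonterminal has a production whose RHS symbols are all nullable.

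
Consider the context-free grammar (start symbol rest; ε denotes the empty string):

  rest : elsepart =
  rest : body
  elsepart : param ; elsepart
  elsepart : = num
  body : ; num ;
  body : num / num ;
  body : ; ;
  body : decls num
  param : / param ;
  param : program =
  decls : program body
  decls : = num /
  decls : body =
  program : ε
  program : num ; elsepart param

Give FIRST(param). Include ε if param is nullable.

{ /, =, num }

param : / param ; contributes {/}.
From param : program =: program nullable, take FIRST(program) ∪ {=} = { =, num }.
Union: FIRST(param) = { /, =, num }.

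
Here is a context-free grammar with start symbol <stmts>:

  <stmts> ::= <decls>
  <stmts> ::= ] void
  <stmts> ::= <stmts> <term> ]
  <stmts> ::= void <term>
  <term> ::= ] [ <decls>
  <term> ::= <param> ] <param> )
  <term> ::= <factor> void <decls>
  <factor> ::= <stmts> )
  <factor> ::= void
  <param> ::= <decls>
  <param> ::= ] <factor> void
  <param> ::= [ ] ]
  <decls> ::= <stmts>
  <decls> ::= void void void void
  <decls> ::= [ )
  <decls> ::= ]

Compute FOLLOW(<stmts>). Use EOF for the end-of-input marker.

{ EOF, ), [, ], void }

<stmts> is the start symbol, so EOF ∈ FOLLOW(<stmts>).
In <stmts> ::= <stmts> <term> ]: add FIRST(<term> ]) = { [, ], void }.
In <factor> ::= <stmts> ): add FIRST()) = { ) }.
In <decls> ::= <stmts>: <stmts> is at the end, add FOLLOW(<decls>) = { EOF, ), [, ], void }.
Union: FOLLOW(<stmts>) = { EOF, ), [, ], void }.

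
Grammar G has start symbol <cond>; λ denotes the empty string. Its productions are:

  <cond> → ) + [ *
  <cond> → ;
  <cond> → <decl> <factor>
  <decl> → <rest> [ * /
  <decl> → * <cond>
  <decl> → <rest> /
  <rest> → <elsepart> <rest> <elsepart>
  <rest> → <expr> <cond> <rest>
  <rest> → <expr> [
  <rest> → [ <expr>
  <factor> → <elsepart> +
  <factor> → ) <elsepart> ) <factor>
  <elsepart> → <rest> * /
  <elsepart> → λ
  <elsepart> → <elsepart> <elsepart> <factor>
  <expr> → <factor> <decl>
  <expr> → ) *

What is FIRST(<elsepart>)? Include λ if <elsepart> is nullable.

From <elsepart> → <rest> * /: add FIRST(<rest>) = { ), +, [ }.
<elsepart> → λ contributes λ.
From <elsepart> → <elsepart> <elsepart> <factor>: <elsepart>, <elsepart> nullable, take FIRST(<elsepart>) ∪ FIRST(<elsepart>) ∪ FIRST(<factor>) = { ), +, [ }.
Union: FIRST(<elsepart>) = { ), +, [, λ }.

{ ), +, [, λ }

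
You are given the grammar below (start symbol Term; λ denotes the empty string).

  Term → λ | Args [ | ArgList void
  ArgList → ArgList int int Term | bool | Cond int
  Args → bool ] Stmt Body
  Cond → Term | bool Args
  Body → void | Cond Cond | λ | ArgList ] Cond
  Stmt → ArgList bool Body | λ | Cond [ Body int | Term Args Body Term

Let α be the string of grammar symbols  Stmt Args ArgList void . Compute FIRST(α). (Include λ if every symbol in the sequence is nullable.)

Add FIRST(Stmt)\{λ} = { [, bool, int }; Stmt is nullable, continue.
Add FIRST(Args) = { bool }; Args is not nullable, stop.

{ [, bool, int }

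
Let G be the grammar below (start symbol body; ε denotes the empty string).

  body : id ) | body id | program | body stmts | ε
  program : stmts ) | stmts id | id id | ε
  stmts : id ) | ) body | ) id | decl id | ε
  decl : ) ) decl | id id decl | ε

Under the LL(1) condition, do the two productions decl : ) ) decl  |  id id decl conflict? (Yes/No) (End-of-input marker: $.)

No

FIRST() ) decl) = { ) } and FIRST(id id decl) = { id }.
The FIRST sets are disjoint and neither alternative is nullable — no conflict.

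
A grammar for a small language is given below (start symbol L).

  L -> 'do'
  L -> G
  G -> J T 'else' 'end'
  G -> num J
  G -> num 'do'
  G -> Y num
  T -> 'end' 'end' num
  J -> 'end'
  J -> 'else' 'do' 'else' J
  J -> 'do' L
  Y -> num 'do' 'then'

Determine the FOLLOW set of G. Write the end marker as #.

In L -> G: G is at the end, add FOLLOW(L) = { #, 'end' }.
Union: FOLLOW(G) = { #, 'end' }.

{ #, 'end' }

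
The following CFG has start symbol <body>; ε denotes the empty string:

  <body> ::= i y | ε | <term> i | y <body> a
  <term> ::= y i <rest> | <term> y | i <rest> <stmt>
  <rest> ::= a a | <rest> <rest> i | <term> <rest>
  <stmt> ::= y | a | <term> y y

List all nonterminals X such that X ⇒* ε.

Directly nullable (have an ε-production): <body>.
No other nonterminal has a production whose RHS symbols are all nullable.

{ <body> }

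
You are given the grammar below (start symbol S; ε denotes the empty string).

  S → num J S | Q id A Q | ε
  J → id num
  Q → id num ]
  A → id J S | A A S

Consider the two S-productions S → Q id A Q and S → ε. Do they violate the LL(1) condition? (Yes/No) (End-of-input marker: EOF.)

Yes

FIRST(Q id A Q) = { id } and FIRST(ε) = { ε }.
The second alternative is nullable and FOLLOW(S) = { EOF, id, num } shares id with FIRST of the first — conflict.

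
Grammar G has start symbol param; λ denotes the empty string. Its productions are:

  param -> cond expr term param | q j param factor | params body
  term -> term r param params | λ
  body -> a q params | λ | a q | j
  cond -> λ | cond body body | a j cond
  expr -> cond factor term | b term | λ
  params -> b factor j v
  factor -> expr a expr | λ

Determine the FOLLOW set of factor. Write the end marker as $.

{ $, a, b, j, q, r }

In param -> q j param factor: factor is at the end, add FOLLOW(param) = { $, a, b, j, r }.
In expr -> cond factor term: add FIRST(term)\{λ} = { r }.
  Since term is nullable, also add FOLLOW(expr) = { $, a, b, j, q, r }.
In params -> b factor j v: add FIRST(j v) = { j }.
Union: FOLLOW(factor) = { $, a, b, j, q, r }.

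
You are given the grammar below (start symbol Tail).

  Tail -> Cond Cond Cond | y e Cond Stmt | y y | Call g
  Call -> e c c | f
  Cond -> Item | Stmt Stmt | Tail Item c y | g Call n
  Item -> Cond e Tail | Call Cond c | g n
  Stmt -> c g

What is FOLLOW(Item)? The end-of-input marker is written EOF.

{ EOF, c, e, f, g, y }

In Cond -> Item: Item is at the end, add FOLLOW(Cond) = { EOF, c, e, f, g, y }.
In Cond -> Tail Item c y: add FIRST(c y) = { c }.
Union: FOLLOW(Item) = { EOF, c, e, f, g, y }.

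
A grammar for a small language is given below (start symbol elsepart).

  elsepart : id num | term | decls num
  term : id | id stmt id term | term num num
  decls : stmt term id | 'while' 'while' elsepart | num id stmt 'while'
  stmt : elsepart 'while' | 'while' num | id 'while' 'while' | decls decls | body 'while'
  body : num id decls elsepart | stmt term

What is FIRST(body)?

{ 'while', id, num }

body : num id decls elsepart contributes {num}.
From body : stmt term: add FIRST(stmt) = { 'while', id, num }.
Union: FIRST(body) = { 'while', id, num }.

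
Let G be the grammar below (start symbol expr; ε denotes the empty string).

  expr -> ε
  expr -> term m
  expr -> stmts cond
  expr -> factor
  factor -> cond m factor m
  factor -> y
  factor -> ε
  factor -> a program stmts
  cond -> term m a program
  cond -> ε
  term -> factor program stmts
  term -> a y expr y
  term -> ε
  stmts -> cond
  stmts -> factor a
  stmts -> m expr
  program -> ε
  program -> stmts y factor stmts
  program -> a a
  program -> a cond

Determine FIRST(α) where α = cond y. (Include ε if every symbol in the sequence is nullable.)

Add FIRST(cond)\{ε} = { a, m, y }; cond is nullable, continue.
y is a terminal; add {y} and stop.

{ a, m, y }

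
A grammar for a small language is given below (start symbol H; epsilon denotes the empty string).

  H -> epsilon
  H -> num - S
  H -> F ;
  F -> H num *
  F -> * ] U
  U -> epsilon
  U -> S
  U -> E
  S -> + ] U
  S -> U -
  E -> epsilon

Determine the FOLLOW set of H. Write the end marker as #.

{ #, num }

H is the start symbol, so # ∈ FOLLOW(H).
In F -> H num *: add FIRST(num *) = { num }.
Union: FOLLOW(H) = { #, num }.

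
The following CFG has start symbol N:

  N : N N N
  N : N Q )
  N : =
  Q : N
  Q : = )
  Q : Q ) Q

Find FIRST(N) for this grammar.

From N : N N N: add FIRST(N) = { = }.
From N : N Q ): add FIRST(N) = { = }.
N : = contributes {=}.
Union: FIRST(N) = { = }.

{ = }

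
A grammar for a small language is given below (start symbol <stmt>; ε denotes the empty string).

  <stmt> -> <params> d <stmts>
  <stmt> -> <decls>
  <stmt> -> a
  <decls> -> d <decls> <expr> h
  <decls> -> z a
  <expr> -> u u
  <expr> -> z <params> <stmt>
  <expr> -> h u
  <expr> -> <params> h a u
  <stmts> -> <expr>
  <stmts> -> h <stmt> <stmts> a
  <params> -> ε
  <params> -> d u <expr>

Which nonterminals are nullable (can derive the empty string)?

{ <params> }

Directly nullable (have an ε-production): <params>.
No other nonterminal has a production whose RHS symbols are all nullable.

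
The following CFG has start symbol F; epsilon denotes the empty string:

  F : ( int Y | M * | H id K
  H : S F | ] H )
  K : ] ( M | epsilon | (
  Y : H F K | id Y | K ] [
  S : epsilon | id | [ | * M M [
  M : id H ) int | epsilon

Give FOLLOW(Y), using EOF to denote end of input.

In F : ( int Y: Y is at the end, add FOLLOW(F) = { EOF, (, ), *, [, ], id }.
In Y : id Y: Y is at the end, add FOLLOW(Y) = { EOF, (, ), *, [, ], id }.
Union: FOLLOW(Y) = { EOF, (, ), *, [, ], id }.

{ EOF, (, ), *, [, ], id }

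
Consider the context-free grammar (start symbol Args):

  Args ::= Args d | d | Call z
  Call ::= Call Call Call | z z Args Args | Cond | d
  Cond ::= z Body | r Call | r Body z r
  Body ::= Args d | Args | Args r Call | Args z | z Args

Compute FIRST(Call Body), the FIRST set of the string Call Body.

{ d, r, z }

Add FIRST(Call) = { d, r, z }; Call is not nullable, stop.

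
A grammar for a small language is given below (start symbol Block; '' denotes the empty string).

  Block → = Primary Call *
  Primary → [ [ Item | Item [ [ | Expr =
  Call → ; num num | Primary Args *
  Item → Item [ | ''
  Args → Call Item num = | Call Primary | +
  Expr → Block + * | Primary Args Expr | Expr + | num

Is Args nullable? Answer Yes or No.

Nullable nonterminals: Item.
No production of Args has an RHS whose symbols are all nullable, so Args is not nullable.

No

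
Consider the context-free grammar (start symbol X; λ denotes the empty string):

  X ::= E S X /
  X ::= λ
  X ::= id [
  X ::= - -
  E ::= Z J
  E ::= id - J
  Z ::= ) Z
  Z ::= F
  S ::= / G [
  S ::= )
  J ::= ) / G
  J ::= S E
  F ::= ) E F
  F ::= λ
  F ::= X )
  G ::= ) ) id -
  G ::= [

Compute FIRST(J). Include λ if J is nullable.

J ::= ) / G contributes {)}.
From J ::= S E: add FIRST(S) = { ), / }.
Union: FIRST(J) = { ), / }.

{ ), / }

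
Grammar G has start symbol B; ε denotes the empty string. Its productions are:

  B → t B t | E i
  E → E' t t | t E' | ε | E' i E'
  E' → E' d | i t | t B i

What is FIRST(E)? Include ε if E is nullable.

From E → E' t t: add FIRST(E') = { i, t }.
E → t E' contributes {t}.
E → ε contributes ε.
From E → E' i E': add FIRST(E') = { i, t }.
Union: FIRST(E) = { i, t, ε }.

{ i, t, ε }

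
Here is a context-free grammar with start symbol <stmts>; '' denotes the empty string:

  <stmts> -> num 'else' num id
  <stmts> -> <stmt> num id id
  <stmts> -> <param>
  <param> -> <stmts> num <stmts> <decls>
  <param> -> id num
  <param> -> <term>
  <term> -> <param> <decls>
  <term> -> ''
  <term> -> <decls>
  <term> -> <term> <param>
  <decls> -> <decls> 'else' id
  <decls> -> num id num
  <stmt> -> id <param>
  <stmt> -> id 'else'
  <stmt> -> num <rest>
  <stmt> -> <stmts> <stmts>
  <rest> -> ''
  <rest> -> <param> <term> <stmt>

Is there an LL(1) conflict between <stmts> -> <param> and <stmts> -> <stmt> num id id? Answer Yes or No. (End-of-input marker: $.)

FIRST(<param>) = { id, num, '' } and FIRST(<stmt> num id id) = { id, num }.
Both contain id, so the two alternatives are not disjoint — LL(1) conflict.

Yes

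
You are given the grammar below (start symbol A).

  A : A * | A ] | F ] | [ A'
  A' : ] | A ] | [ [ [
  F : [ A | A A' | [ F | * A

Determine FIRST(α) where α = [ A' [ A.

[ is a terminal; add {[} and stop.

{ [ }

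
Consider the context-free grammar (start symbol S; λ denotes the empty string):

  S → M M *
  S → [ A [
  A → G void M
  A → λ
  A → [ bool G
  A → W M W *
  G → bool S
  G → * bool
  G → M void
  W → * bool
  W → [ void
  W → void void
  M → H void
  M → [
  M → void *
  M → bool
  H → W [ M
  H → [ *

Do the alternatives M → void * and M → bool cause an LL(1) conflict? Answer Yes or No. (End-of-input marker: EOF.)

FIRST(void *) = { void } and FIRST(bool) = { bool }.
The FIRST sets are disjoint and neither alternative is nullable — no conflict.

No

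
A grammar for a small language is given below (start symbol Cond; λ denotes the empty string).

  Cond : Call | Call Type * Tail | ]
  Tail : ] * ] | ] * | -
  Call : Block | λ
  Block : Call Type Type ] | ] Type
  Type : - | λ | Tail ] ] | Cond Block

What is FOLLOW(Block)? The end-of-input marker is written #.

In Call : Block: Block is at the end, add FOLLOW(Call) = { #, *, -, ] }.
In Type : Cond Block: Block is at the end, add FOLLOW(Type) = { #, *, -, ] }.
Union: FOLLOW(Block) = { #, *, -, ] }.

{ #, *, -, ] }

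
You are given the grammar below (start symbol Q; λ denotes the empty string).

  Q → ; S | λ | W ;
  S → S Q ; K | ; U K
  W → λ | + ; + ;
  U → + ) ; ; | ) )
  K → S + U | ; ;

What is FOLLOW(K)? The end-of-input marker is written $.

{ $, +, ; }

In S → S Q ; K: K is at the end, add FOLLOW(S) = { $, +, ; }.
In S → ; U K: K is at the end, add FOLLOW(S) = { $, +, ; }.
Union: FOLLOW(K) = { $, +, ; }.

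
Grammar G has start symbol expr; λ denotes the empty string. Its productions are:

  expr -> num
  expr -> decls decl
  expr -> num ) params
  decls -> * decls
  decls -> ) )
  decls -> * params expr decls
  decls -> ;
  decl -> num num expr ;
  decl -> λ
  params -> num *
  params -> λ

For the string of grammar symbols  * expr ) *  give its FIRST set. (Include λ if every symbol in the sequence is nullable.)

* is a terminal; add {*} and stop.

{ * }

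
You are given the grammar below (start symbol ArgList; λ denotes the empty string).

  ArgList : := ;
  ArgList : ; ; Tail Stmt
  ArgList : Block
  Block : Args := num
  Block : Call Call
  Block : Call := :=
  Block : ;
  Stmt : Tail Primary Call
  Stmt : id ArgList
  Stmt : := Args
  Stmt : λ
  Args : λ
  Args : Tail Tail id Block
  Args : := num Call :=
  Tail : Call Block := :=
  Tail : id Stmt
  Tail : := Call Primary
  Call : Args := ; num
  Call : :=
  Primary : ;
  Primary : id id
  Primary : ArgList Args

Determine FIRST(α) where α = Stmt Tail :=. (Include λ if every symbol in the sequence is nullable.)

Add FIRST(Stmt)\{λ} = { :=, id }; Stmt is nullable, continue.
Add FIRST(Tail) = { :=, id }; Tail is not nullable, stop.

{ :=, id }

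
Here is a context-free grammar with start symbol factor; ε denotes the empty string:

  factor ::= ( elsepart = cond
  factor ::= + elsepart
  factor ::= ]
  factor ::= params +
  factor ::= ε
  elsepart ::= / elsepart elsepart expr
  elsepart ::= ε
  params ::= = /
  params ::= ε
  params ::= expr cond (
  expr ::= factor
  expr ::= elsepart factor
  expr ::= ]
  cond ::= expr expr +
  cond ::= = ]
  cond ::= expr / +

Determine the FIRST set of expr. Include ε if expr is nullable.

{ (, +, /, =, ], ε }

From expr ::= factor: add FIRST(factor) = { (, +, /, =, ], ε } (including ε since factor is nullable).
From expr ::= elsepart factor: elsepart, factor nullable, take FIRST(elsepart) ∪ FIRST(factor) = { (, +, /, =, ] }; also ε since the whole RHS is nullable.
expr ::= ] contributes {]}.
Union: FIRST(expr) = { (, +, /, =, ], ε }.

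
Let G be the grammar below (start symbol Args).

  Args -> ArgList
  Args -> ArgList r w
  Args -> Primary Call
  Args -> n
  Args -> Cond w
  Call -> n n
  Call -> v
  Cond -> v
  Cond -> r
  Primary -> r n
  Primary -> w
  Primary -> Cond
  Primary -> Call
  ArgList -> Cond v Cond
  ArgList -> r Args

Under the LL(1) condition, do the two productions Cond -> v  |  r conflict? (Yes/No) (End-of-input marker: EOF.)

No

FIRST(v) = { v } and FIRST(r) = { r }.
The FIRST sets are disjoint and neither alternative is nullable — no conflict.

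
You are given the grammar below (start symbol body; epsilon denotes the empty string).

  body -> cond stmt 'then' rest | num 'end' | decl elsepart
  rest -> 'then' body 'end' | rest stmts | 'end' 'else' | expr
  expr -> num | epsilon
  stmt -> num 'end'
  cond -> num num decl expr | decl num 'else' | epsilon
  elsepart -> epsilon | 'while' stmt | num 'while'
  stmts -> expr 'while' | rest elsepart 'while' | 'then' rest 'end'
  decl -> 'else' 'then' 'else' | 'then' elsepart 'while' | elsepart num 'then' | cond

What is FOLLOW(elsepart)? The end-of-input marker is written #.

{ #, 'end', 'while', num }

In body -> decl elsepart: elsepart is at the end, add FOLLOW(body) = { #, 'end' }.
In stmts -> rest elsepart 'while': add FIRST('while') = { 'while' }.
In decl -> 'then' elsepart 'while': add FIRST('while') = { 'while' }.
In decl -> elsepart num 'then': add FIRST(num 'then') = { num }.
Union: FOLLOW(elsepart) = { #, 'end', 'while', num }.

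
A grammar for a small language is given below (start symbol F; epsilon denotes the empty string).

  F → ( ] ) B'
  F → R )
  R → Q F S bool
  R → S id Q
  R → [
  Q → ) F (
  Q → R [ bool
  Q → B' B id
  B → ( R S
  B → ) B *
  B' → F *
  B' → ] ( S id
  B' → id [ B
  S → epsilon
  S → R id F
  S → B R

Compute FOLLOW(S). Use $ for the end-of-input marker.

In R → Q F S bool: add FIRST(bool) = { bool }.
In R → S id Q: add FIRST(id Q) = { id }.
In B → ( R S: S is at the end, add FOLLOW(B) = { $, (, ), *, [, ], bool, id }.
In B' → ] ( S id: add FIRST(id) = { id }.
Union: FOLLOW(S) = { $, (, ), *, [, ], bool, id }.

{ $, (, ), *, [, ], bool, id }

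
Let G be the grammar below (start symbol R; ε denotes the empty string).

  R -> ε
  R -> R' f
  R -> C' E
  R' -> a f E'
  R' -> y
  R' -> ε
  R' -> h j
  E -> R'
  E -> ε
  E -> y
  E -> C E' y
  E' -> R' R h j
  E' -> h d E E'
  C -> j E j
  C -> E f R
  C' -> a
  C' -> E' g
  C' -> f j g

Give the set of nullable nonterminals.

Directly nullable (have an ε-production): R, R', E.
No other nonterminal has a production whose RHS symbols are all nullable.

{ E, R, R' }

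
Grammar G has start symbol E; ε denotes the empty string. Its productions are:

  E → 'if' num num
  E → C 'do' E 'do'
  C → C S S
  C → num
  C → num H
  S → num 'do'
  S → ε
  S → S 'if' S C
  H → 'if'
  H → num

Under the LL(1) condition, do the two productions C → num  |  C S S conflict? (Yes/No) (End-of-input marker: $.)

FIRST(num) = { num } and FIRST(C S S) = { num }.
Both contain num, so the two alternatives are not disjoint — LL(1) conflict.

Yes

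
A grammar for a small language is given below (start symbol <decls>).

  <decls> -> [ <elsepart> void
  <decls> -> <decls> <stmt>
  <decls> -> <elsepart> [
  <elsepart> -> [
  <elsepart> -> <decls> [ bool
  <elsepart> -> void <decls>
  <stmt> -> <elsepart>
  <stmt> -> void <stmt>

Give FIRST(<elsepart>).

{ [, void }

<elsepart> -> [ contributes {[}.
From <elsepart> -> <decls> [ bool: add FIRST(<decls>) = { [, void }.
<elsepart> -> void <decls> contributes {void}.
Union: FIRST(<elsepart>) = { [, void }.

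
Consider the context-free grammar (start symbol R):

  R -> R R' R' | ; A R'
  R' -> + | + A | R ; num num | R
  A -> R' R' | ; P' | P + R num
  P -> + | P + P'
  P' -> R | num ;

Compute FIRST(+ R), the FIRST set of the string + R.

+ is a terminal; add {+} and stop.

{ + }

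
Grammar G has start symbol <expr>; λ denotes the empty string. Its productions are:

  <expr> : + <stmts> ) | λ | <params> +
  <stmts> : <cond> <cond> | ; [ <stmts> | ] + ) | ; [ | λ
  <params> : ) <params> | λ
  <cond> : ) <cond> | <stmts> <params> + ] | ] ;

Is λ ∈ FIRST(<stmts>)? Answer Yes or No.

Yes

<stmts> has an λ-production, so <stmts> ⇒ λ.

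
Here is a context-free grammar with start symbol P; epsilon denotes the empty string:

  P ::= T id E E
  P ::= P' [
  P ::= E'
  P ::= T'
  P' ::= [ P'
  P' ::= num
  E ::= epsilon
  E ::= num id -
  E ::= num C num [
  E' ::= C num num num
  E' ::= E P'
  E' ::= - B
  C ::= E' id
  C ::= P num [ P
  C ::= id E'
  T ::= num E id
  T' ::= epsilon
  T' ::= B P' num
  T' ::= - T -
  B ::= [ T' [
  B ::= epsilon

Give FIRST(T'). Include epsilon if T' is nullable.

{ -, [, num, epsilon }

T' ::= epsilon contributes epsilon.
From T' ::= B P' num: B nullable, take FIRST(B) ∪ FIRST(P') = { [, num }.
T' ::= - T - contributes {-}.
Union: FIRST(T') = { -, [, num, epsilon }.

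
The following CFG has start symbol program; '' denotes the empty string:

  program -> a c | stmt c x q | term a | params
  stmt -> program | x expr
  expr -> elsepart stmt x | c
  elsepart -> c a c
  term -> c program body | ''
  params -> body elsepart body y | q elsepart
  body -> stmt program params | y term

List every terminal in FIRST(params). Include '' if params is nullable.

{ a, c, q, x, y }

From params -> body elsepart body y: add FIRST(body) = { a, c, q, x, y }.
params -> q elsepart contributes {q}.
Union: FIRST(params) = { a, c, q, x, y }.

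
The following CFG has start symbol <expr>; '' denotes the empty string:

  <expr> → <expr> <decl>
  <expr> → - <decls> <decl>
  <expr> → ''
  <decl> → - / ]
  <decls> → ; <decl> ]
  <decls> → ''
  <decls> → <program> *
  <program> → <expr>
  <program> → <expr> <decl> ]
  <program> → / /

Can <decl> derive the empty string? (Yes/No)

No

Nullable nonterminals: <decls>, <expr>, <program>.
No production of <decl> has an RHS whose symbols are all nullable, so <decl> is not nullable.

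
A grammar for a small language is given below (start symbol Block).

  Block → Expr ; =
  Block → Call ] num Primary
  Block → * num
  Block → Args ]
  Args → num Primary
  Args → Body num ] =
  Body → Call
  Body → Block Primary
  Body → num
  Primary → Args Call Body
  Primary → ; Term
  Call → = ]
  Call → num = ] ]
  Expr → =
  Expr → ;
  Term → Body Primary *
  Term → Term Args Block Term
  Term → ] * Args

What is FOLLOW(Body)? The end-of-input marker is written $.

{ $, *, ;, =, ], num }

In Args → Body num ] =: add FIRST(num ] =) = { num }.
In Primary → Args Call Body: Body is at the end, add FOLLOW(Primary) = { $, *, ;, =, ], num }.
In Term → Body Primary *: add FIRST(Primary *) = { *, ;, =, num }.
Union: FOLLOW(Body) = { $, *, ;, =, ], num }.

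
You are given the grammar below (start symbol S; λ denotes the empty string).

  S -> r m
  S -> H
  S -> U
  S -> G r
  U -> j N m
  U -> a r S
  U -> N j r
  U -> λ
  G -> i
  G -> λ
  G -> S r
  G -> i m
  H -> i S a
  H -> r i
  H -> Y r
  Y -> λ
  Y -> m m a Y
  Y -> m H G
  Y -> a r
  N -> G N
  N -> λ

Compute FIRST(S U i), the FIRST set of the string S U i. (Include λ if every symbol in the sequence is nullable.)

{ a, i, j, m, r }

Add FIRST(S)\{λ} = { a, i, j, m, r }; S is nullable, continue.
Add FIRST(U)\{λ} = { a, i, j, m, r }; U is nullable, continue.
i is a terminal; add {i} and stop.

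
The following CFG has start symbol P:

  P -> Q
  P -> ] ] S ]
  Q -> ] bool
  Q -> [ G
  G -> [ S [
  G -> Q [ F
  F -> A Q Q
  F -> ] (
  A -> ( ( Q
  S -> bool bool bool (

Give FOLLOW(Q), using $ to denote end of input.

In P -> Q: Q is at the end, add FOLLOW(P) = { $ }.
In G -> Q [ F: add FIRST([ F) = { [ }.
In F -> A Q Q: add FIRST(Q) = { [, ] }.
In F -> A Q Q: Q is at the end, add FOLLOW(F) = { $, [, ] }.
In A -> ( ( Q: Q is at the end, add FOLLOW(A) = { [, ] }.
Union: FOLLOW(Q) = { $, [, ] }.

{ $, [, ] }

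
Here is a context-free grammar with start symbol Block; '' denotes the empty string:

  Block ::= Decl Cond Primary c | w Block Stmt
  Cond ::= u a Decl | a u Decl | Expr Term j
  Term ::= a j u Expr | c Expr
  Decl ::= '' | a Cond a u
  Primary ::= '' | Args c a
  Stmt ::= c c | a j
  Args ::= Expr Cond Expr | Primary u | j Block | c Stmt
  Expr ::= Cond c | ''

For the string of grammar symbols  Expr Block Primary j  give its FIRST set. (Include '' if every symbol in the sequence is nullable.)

Add FIRST(Expr)\{''} = { a, c, u }; Expr is nullable, continue.
Add FIRST(Block) = { a, c, u, w }; Block is not nullable, stop.

{ a, c, u, w }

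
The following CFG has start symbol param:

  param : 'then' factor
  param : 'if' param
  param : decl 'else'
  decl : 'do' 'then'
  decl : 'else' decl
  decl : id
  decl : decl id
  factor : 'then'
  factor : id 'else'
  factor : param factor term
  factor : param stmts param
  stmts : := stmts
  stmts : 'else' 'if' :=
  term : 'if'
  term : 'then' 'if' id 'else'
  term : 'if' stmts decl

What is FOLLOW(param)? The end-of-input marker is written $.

{ $, 'do', 'else', 'if', 'then', :=, id }

param is the start symbol, so $ ∈ FOLLOW(param).
In param : 'if' param: param is at the end, add FOLLOW(param) = { $, 'do', 'else', 'if', 'then', :=, id }.
In factor : param factor term: add FIRST(factor term) = { 'do', 'else', 'if', 'then', id }.
In factor : param stmts param: add FIRST(stmts param) = { 'else', := }.
In factor : param stmts param: param is at the end, add FOLLOW(factor) = { $, 'do', 'else', 'if', 'then', :=, id }.
Union: FOLLOW(param) = { $, 'do', 'else', 'if', 'then', :=, id }.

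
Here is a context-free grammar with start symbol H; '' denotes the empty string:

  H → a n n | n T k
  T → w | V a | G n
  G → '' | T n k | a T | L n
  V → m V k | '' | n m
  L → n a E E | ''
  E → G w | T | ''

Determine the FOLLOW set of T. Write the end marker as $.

{ a, k, m, n, w }

In H → n T k: add FIRST(k) = { k }.
In G → T n k: add FIRST(n k) = { n }.
In G → a T: T is at the end, add FOLLOW(G) = { n, w }.
In E → T: T is at the end, add FOLLOW(E) = { a, m, n, w }.
Union: FOLLOW(T) = { a, k, m, n, w }.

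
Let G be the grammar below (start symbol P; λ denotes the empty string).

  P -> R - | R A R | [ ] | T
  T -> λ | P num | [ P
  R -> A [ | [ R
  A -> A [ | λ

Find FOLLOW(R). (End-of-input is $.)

{ $, -, [, num }

In P -> R -: add FIRST(-) = { - }.
In P -> R A R: add FIRST(A R) = { [ }.
In P -> R A R: R is at the end, add FOLLOW(P) = { $, num }.
In R -> [ R: R is at the end, add FOLLOW(R) = { $, -, [, num }.
Union: FOLLOW(R) = { $, -, [, num }.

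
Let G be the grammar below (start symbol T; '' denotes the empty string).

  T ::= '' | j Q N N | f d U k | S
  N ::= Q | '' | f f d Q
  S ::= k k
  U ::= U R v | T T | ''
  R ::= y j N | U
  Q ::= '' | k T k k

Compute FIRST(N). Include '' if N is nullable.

{ f, k, '' }

From N ::= Q: add FIRST(Q) = { k, '' } (including '' since Q is nullable).
N ::= '' contributes ''.
N ::= f f d Q contributes {f}.
Union: FIRST(N) = { f, k, '' }.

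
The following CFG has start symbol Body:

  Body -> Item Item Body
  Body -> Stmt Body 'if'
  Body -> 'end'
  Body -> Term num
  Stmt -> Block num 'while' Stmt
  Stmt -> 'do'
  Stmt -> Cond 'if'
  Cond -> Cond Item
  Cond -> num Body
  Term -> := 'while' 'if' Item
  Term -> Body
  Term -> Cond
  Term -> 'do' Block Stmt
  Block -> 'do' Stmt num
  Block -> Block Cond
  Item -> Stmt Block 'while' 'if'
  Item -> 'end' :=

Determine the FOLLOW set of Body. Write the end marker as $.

{ $, 'do', 'end', 'if', 'while', num }

Body is the start symbol, so $ ∈ FOLLOW(Body).
In Body -> Item Item Body: Body is at the end, add FOLLOW(Body) = { $, 'do', 'end', 'if', 'while', num }.
In Body -> Stmt Body 'if': add FIRST('if') = { 'if' }.
In Cond -> num Body: Body is at the end, add FOLLOW(Cond) = { 'do', 'end', 'if', 'while', num }.
In Term -> Body: Body is at the end, add FOLLOW(Term) = { num }.
Union: FOLLOW(Body) = { $, 'do', 'end', 'if', 'while', num }.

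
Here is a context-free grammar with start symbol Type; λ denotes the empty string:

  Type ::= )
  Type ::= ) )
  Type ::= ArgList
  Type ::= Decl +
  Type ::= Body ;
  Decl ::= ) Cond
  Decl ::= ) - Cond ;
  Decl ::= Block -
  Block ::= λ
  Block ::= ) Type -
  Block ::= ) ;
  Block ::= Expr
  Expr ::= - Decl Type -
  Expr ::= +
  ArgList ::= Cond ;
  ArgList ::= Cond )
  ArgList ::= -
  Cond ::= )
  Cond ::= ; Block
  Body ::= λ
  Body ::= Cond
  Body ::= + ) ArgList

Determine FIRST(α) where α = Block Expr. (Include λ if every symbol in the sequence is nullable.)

{ ), +, - }

Add FIRST(Block)\{λ} = { ), +, - }; Block is nullable, continue.
Add FIRST(Expr) = { +, - }; Expr is not nullable, stop.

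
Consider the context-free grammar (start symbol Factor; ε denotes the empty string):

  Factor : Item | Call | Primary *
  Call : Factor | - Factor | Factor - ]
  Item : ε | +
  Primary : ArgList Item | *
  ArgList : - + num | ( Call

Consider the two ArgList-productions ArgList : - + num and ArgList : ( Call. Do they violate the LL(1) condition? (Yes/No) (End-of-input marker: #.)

No

FIRST(- + num) = { - } and FIRST(( Call) = { ( }.
The FIRST sets are disjoint and neither alternative is nullable — no conflict.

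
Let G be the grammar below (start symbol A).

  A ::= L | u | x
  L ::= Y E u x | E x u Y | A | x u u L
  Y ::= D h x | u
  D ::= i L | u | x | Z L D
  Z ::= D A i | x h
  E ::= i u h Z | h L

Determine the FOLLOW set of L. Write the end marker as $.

{ $, h, i, u, x }

In A ::= L: L is at the end, add FOLLOW(A) = { $, h, i, u, x }.
In L ::= x u u L: L is at the end, add FOLLOW(L) = { $, h, i, u, x }.
In D ::= i L: L is at the end, add FOLLOW(D) = { h, i, u, x }.
In D ::= Z L D: add FIRST(D) = { i, u, x }.
In E ::= h L: L is at the end, add FOLLOW(E) = { u, x }.
Union: FOLLOW(L) = { $, h, i, u, x }.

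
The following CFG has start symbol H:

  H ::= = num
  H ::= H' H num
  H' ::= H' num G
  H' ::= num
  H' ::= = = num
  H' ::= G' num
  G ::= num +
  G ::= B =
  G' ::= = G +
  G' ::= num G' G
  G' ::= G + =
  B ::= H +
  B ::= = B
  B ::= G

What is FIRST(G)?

{ =, num }

G ::= num + contributes {num}.
From G ::= B =: add FIRST(B) = { =, num }.
Union: FIRST(G) = { =, num }.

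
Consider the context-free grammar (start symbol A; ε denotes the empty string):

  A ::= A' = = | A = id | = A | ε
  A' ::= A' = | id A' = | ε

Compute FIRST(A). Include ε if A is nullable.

From A ::= A' = =: A' nullable, take FIRST(A') ∪ {=} = { =, id }.
From A ::= A = id: A nullable, take FIRST(A) ∪ {=} = { =, id }.
A ::= = A contributes {=}.
A ::= ε contributes ε.
Union: FIRST(A) = { =, id, ε }.

{ =, id, ε }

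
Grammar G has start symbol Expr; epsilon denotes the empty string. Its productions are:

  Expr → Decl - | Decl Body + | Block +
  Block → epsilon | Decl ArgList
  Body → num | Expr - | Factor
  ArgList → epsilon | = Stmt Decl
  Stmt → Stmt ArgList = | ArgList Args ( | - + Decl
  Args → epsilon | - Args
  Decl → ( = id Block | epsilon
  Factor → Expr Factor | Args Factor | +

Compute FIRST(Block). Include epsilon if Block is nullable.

{ (, =, epsilon }

Block → epsilon contributes epsilon.
From Block → Decl ArgList: Decl, ArgList nullable, take FIRST(Decl) ∪ FIRST(ArgList) = { (, = }; also epsilon since the whole RHS is nullable.
Union: FIRST(Block) = { (, =, epsilon }.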